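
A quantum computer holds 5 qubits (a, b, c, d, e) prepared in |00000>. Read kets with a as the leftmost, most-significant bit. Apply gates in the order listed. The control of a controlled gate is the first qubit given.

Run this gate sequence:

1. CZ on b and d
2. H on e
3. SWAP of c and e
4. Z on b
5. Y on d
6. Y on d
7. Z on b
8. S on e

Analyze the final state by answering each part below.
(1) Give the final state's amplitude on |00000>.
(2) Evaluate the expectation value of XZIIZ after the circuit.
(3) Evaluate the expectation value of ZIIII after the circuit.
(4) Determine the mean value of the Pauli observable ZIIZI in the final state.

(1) |00000> carries amplitude sqrt(2)/2 in the final state. Key observation: the block from step 4 through step 7 cancels to the identity and can be dropped.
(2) In the final state, XZIIZ has expectation 0.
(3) In the final state, ZIIII has expectation 1.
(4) The expectation value of ZIIZI is 1.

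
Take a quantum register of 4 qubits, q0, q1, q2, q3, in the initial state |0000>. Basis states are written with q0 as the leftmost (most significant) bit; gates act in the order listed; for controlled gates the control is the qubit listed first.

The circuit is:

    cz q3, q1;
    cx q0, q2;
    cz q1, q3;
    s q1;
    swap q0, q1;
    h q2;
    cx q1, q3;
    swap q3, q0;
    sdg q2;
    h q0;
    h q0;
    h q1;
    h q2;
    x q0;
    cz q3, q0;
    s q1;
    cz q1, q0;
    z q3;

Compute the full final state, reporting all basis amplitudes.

The resulting statevector has amplitude sqrt(2)*(1 - I)/4 on |1000>, sqrt(2)*(1 + I)/4 on |1010>, sqrt(2)*(-1 - I)/4 on |1100>, sqrt(2)*(1 - I)/4 on |1110>, and 0 on every other basis state.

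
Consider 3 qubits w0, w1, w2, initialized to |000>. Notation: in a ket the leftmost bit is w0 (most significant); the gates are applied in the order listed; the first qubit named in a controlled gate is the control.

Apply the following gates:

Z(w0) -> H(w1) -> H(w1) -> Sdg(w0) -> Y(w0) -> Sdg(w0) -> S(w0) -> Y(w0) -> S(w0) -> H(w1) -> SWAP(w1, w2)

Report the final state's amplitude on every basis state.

The resulting statevector has amplitude sqrt(2)/2 on |000>, sqrt(2)/2 on |001>, and 0 on every other basis state. Key observation: the block from step 4 through step 9 cancels to the identity and can be dropped.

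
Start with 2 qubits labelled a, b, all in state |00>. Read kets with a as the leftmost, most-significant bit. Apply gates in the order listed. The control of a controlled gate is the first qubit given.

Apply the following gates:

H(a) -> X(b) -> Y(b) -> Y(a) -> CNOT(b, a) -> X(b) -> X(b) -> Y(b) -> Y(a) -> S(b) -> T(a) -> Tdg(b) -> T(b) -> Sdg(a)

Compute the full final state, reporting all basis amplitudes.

The resulting statevector has amplitude 0 on |00>, sqrt(2)*I/2 on |01>, 0 on |10>, sqrt(2)*exp(I*pi/4)/2 on |11>.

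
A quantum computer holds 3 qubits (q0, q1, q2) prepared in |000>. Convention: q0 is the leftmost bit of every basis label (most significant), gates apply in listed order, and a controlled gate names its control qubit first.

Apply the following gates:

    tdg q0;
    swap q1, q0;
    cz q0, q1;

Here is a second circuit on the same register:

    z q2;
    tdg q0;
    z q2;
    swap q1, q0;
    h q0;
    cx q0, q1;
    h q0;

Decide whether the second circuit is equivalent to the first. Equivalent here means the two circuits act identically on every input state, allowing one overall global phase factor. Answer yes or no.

No — the two circuits implement different unitaries, even allowing a global phase.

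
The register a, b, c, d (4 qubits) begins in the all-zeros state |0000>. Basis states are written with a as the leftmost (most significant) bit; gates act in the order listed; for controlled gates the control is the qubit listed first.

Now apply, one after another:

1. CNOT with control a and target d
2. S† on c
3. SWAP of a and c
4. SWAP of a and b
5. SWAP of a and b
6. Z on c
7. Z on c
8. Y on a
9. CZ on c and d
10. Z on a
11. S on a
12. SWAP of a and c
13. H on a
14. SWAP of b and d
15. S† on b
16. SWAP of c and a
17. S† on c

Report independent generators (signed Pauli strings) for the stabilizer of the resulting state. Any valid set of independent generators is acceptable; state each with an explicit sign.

The stabilizer group can be generated by -IIYI, -ZIII, +IZII, +IIIZ, among other valid generating sets.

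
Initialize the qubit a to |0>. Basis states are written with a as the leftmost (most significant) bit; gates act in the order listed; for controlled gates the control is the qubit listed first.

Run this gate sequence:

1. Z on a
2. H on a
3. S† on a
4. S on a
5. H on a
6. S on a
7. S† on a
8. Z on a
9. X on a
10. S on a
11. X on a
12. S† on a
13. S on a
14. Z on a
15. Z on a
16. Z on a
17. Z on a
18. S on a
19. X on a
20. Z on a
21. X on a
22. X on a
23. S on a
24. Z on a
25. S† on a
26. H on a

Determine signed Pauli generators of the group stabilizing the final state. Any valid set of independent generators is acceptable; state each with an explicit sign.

The stabilizer group can be generated by -X, among other valid generating sets.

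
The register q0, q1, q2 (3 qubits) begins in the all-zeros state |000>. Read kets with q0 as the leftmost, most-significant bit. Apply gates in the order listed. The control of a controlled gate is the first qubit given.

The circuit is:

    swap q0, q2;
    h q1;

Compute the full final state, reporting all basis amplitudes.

The resulting statevector has amplitude sqrt(2)/2 on |000>, sqrt(2)/2 on |010>, and 0 on every other basis state.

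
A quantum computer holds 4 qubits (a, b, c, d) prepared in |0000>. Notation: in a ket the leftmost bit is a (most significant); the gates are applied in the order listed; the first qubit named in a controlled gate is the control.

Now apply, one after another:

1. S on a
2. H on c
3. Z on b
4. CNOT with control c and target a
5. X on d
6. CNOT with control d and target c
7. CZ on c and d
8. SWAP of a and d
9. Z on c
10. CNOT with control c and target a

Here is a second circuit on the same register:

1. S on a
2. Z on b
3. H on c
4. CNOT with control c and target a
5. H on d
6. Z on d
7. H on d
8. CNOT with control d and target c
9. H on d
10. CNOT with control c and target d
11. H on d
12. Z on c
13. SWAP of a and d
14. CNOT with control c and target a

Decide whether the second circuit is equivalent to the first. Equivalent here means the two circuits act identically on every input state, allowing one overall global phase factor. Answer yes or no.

Yes: on every input state the two circuits agree up to one overall phase factor.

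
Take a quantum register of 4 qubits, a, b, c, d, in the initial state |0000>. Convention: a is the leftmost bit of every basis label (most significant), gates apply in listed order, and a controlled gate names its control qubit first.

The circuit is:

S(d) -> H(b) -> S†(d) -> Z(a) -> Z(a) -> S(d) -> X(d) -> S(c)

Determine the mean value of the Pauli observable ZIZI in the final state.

The observable ZIZI averages to 1. Key observation: gates 3-6 undo each other exactly, leaving only the rest of the circuit to track.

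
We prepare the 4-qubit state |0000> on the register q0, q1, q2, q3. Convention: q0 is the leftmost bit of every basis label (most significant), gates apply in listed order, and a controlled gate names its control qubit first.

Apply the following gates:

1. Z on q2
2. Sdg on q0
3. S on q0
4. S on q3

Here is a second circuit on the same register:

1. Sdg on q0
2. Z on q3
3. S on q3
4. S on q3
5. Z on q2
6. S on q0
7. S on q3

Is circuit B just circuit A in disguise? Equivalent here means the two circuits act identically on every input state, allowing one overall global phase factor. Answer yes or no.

Yes — the two circuits implement the same unitary up to a global phase.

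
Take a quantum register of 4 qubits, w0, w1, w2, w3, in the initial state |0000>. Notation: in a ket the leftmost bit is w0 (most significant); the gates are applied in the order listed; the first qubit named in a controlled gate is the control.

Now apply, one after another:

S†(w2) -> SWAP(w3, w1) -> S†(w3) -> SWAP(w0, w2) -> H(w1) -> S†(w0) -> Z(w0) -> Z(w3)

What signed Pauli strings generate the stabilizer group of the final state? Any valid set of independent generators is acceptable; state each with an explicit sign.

One valid set of independent stabilizer generators is +IXII, +ZIII, +IIZI, +IIIZ (any independent generating set of the same group is equally correct).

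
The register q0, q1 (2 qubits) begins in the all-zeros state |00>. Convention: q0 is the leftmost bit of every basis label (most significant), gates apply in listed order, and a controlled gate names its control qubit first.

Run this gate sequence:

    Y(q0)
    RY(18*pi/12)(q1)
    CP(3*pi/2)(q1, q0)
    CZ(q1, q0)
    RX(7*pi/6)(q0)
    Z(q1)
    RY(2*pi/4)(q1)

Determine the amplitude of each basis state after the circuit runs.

After the circuit, the state carries amplitude -(1 - I)*(sqrt(2) + sqrt(6))/8 on |00>, -I*(1 - I)*(sqrt(2) + sqrt(6))/8 on |01>, I*(1 - I)*(-sqrt(2) + sqrt(6))/8 on |10>, (1 - I)*(-sqrt(6) + sqrt(2))/8 on |11>.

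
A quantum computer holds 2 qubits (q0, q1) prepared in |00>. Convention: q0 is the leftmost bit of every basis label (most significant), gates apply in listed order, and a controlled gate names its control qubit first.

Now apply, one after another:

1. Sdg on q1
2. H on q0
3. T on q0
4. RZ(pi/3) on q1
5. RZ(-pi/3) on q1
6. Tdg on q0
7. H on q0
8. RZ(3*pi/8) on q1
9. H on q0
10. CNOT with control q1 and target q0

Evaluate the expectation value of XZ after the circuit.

In the final state, XZ has expectation 1. Key observation: the block from step 2 through step 7 cancels to the identity and can be dropped.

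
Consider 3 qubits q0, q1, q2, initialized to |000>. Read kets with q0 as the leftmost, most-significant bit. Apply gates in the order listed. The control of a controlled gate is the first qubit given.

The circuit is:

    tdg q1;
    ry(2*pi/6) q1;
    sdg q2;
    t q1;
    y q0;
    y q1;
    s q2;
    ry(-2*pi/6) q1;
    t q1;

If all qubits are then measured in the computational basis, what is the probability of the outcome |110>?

Outcome |110> occurs with probability 3*sqrt(2)/16 + 5/8.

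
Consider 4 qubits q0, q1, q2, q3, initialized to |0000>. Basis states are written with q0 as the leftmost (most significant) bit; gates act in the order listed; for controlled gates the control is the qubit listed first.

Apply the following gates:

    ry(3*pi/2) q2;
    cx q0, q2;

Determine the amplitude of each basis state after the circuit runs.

After the circuit, the state carries amplitude -sqrt(2)/2 on |0000>, sqrt(2)/2 on |0010>, and 0 on every other basis state.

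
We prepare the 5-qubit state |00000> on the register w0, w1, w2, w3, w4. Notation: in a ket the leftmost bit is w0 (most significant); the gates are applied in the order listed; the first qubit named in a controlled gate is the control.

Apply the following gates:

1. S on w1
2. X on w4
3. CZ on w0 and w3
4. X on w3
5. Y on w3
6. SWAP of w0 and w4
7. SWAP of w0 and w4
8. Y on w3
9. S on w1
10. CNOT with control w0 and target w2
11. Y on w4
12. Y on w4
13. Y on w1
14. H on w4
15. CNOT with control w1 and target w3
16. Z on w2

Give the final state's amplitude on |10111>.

|10111> carries amplitude 0 in the final state. Key observation: gates 5-8 undo each other exactly, leaving only the rest of the circuit to track.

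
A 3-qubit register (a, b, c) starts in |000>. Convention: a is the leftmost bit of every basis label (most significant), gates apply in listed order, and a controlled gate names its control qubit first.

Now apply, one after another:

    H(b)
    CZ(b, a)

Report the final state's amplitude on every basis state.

The final amplitudes are sqrt(2)/2 on |000>, sqrt(2)/2 on |010>, and 0 on every other basis state.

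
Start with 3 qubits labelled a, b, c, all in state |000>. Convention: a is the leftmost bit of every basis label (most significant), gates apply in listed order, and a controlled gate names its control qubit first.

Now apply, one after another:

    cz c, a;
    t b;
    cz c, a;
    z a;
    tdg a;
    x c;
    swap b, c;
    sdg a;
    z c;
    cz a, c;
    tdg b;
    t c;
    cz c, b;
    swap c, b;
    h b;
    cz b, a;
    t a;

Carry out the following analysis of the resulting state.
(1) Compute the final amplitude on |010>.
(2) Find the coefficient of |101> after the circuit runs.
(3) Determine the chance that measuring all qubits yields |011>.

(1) The amplitude on |010> is 0.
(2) The final state's coefficient on |101> equals 0.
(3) Outcome |011> occurs with probability 1/2.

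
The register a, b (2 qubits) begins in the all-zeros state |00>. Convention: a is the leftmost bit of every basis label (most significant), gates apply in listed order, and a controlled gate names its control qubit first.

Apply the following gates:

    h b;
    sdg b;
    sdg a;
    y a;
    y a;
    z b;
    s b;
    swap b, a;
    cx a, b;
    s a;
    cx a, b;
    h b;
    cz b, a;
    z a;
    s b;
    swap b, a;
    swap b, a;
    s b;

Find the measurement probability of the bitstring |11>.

A full measurement returns |11> with probability 1/4. Key observation: the block from step 16 through step 17 cancels to the identity and can be dropped.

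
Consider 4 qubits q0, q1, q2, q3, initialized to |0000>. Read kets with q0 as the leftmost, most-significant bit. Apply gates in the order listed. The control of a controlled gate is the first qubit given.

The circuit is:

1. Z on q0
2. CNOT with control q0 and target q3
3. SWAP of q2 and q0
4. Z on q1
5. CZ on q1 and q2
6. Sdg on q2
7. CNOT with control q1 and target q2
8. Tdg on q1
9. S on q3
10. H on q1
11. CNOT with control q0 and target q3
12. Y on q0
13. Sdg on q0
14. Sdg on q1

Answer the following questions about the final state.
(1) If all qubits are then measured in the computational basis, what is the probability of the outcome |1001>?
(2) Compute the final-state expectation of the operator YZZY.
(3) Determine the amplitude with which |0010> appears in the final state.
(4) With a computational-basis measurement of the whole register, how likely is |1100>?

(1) Outcome |1001> occurs with probability 0.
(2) The observable YZZY averages to 0.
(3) The amplitude on |0010> is 0.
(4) Outcome |1100> occurs with probability 1/2.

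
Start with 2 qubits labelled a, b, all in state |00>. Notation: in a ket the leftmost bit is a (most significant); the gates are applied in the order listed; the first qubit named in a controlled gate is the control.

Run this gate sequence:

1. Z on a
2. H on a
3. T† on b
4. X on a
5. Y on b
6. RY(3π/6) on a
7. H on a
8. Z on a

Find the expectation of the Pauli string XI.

In the final state, XI has expectation 1.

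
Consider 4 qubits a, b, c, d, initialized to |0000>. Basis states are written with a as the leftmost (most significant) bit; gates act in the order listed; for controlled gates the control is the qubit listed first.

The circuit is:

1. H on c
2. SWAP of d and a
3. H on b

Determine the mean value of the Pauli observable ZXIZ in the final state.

In the final state, ZXIZ has expectation 1.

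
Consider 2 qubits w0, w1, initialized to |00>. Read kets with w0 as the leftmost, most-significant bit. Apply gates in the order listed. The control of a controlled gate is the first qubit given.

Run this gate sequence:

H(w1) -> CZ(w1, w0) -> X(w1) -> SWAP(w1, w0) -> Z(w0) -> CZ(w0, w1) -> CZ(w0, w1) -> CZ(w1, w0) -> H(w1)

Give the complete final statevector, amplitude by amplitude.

The final amplitudes are 1/2 on |00>, 1/2 on |01>, -1/2 on |10>, -1/2 on |11>.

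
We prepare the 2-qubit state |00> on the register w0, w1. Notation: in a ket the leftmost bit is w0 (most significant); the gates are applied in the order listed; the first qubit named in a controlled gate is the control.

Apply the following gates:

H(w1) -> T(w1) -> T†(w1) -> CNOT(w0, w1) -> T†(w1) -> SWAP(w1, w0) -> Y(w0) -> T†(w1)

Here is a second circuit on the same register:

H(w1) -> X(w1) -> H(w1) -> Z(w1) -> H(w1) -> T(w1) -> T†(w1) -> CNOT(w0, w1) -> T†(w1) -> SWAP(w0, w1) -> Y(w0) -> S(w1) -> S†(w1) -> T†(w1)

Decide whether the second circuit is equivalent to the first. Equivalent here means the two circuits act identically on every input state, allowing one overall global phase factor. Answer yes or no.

Yes, they are equivalent — the unitaries differ by at most a global phase.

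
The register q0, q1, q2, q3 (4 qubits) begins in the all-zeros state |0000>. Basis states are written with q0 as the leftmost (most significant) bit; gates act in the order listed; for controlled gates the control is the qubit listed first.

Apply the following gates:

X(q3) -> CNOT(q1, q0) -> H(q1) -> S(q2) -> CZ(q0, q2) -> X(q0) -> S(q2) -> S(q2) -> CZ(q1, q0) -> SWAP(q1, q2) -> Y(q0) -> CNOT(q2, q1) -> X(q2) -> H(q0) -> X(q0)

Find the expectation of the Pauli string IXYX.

In the final state, IXYX has expectation 0.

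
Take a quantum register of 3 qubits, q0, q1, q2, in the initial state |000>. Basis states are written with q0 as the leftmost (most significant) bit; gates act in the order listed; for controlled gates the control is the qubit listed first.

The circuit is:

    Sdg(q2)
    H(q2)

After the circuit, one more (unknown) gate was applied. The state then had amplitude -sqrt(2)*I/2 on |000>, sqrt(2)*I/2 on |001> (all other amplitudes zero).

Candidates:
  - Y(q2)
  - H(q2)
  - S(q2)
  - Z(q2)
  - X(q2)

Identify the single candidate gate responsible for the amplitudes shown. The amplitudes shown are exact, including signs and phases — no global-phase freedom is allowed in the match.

The unique candidate consistent with the amplitudes is Y(q2).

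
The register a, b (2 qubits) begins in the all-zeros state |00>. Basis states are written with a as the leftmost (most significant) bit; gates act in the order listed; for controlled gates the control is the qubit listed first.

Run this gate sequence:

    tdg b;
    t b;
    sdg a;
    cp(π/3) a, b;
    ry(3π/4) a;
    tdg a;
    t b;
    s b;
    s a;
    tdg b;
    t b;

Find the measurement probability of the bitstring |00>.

The probability of measuring |00> is 1/2 - sqrt(2)/4.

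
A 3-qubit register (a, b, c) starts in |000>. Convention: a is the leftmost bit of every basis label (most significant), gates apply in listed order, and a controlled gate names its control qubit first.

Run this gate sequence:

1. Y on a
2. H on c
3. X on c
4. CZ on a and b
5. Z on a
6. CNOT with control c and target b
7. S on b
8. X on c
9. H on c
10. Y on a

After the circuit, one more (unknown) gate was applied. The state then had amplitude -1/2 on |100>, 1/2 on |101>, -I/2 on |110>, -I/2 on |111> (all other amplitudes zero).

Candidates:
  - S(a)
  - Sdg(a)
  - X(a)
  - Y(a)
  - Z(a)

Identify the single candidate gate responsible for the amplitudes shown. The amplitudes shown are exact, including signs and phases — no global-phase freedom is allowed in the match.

It was X(a) that produced the state shown.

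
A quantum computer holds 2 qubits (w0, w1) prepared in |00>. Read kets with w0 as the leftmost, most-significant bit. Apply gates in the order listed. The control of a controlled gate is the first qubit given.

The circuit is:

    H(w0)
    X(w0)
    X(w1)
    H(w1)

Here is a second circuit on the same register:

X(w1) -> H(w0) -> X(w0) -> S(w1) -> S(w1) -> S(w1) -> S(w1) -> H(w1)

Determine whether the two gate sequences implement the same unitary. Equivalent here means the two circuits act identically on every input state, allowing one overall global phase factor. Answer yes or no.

Yes — the two circuits implement the same unitary up to a global phase.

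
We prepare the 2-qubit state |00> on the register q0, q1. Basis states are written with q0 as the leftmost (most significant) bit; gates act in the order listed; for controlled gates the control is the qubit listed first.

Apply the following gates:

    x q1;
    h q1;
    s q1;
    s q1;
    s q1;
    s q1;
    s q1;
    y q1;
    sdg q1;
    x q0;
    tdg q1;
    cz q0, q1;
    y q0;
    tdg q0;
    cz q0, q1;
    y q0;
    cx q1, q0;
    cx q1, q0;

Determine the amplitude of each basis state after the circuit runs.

The resulting statevector has amplitude 0 on |00>, 0 on |01>, -sqrt(2)/2 on |10>, sqrt(2)*exp(3*I*pi/4)/2 on |11>. Key observation: gates 4-7 undo each other exactly, leaving only the rest of the circuit to track.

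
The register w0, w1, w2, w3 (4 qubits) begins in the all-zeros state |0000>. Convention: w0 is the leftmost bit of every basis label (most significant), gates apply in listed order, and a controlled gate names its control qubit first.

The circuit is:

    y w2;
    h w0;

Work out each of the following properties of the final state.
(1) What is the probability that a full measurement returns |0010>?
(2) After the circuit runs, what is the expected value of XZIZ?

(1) A full measurement returns |0010> with probability 1/2.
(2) In the final state, XZIZ has expectation 1.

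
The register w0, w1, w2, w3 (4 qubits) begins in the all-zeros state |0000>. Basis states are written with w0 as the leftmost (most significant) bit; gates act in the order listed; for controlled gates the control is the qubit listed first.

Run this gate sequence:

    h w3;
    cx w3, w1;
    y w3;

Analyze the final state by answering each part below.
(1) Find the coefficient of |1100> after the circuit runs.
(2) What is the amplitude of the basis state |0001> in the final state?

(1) The amplitude on |1100> is 0.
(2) The amplitude on |0001> is sqrt(2)*I/2.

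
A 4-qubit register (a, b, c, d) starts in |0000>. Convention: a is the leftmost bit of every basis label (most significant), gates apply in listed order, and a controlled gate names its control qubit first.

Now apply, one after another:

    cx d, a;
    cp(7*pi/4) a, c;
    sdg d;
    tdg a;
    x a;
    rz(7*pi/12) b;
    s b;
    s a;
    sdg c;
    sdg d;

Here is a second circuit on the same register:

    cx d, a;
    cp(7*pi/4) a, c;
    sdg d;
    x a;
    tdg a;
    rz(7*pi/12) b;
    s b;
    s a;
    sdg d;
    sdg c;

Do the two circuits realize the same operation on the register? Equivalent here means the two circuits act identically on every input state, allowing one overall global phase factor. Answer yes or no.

No — the two circuits implement different unitaries, even allowing a global phase.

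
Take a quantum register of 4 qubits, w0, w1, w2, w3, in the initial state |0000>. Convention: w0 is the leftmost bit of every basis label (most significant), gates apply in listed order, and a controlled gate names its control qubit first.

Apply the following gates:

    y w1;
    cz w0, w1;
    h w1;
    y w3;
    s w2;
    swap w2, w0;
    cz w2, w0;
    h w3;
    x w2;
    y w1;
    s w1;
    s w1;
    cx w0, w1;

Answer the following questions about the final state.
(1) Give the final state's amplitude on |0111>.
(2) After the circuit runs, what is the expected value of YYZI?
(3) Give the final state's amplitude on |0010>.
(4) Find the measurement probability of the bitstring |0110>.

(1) The final state's coefficient on |0111> equals -I/2.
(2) The observable YYZI averages to 0.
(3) The amplitude on |0010> is -I/2.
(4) Outcome |0110> occurs with probability 1/4.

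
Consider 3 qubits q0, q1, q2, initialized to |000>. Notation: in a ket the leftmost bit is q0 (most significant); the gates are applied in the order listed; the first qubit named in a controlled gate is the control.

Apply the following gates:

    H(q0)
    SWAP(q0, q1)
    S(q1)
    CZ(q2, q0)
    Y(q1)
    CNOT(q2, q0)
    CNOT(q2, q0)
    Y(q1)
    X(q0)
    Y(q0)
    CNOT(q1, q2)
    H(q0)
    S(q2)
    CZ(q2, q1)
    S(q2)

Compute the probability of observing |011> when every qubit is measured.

A full measurement returns |011> with probability 1/4. Key observation: steps 5-8 multiply out to the identity, so the circuit reduces to the remaining gates.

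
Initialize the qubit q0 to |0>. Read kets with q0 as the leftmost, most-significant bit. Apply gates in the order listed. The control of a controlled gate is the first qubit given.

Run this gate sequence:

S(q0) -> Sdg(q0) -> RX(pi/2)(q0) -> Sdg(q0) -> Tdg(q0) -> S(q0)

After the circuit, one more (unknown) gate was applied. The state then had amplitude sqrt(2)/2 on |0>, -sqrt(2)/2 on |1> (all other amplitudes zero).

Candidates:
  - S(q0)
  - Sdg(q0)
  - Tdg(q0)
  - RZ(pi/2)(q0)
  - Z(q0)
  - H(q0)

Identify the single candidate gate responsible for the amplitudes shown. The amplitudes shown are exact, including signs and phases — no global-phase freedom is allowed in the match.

It was Tdg(q0) that produced the state shown. Key observation: gates 1-2 undo each other exactly, leaving only the rest of the circuit to track.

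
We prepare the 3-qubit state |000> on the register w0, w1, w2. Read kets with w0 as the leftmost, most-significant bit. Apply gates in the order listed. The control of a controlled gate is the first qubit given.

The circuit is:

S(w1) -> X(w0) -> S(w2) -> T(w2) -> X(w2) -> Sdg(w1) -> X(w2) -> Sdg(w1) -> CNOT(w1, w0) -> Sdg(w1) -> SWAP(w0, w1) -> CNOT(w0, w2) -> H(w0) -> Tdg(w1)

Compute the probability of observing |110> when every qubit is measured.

A full measurement returns |110> with probability 1/2.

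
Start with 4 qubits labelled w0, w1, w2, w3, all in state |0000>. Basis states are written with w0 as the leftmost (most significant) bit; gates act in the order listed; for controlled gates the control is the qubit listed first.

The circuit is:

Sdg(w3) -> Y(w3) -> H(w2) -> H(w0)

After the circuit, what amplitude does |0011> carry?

The final state's coefficient on |0011> equals I/2.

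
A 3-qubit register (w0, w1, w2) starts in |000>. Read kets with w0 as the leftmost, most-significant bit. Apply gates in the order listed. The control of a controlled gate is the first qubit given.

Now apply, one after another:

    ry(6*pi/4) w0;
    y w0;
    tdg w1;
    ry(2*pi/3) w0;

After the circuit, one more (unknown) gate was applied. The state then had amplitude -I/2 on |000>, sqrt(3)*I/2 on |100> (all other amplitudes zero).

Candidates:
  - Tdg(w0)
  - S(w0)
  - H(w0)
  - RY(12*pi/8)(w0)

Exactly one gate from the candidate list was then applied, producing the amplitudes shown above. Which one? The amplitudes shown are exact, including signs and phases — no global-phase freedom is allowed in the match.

It was H(w0) that produced the state shown.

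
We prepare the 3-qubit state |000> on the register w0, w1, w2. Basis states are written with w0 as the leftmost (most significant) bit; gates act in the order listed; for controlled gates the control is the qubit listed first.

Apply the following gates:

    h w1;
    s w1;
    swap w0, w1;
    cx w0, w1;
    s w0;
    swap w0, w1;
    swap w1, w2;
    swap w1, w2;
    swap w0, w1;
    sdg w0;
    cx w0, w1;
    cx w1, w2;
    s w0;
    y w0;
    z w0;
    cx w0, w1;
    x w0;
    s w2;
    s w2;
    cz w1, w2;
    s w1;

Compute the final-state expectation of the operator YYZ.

The expectation value of YYZ is 0. Key observation: steps 4-11 multiply out to the identity, so the circuit reduces to the remaining gates.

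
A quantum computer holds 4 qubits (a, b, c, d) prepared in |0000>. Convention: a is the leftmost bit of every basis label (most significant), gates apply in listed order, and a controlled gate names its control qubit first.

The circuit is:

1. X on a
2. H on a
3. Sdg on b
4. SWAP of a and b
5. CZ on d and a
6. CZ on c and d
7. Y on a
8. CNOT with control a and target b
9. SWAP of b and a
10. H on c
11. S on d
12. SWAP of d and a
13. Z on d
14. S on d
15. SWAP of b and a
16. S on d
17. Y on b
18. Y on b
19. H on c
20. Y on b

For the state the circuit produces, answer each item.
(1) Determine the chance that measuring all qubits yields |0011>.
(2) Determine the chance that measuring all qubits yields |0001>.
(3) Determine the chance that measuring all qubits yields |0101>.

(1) Outcome |0011> occurs with probability 0.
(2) Outcome |0001> occurs with probability 0.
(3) A full measurement returns |0101> with probability 0.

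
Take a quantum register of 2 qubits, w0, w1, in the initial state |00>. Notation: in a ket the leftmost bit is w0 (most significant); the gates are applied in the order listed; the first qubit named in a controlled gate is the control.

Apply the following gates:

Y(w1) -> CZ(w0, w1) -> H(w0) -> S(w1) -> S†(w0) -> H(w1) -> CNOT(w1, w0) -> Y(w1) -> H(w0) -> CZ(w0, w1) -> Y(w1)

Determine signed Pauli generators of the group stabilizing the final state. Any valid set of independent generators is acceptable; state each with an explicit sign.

The stabilizer group can be generated by -YI, -IX, among other valid generating sets.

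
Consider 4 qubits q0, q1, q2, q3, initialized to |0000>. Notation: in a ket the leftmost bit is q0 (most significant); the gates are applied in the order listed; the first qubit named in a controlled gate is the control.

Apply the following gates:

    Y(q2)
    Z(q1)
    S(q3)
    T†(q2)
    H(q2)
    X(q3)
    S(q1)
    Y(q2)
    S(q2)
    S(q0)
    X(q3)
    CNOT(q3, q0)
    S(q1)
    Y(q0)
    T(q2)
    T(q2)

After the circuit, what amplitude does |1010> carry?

The final state's coefficient on |1010> equals sqrt(2)*exp(I*pi/4)/2.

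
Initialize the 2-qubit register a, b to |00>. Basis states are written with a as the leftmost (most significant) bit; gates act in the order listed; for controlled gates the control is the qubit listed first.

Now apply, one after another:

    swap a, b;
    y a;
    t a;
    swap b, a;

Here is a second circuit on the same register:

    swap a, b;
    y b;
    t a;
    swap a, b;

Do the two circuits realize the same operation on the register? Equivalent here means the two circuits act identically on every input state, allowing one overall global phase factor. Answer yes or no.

No, they are not equivalent — no single phase factor reconciles the two unitaries.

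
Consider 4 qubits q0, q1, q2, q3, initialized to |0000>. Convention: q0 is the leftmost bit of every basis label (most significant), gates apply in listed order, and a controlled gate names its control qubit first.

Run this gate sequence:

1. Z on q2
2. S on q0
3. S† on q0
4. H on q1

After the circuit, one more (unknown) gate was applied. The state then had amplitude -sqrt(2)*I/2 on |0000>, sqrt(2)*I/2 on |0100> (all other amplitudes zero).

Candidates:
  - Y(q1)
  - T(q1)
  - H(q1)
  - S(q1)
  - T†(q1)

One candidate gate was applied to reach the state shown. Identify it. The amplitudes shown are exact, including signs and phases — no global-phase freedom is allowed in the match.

The unique candidate consistent with the amplitudes is Y(q1). Key observation: the block from step 2 through step 3 cancels to the identity and can be dropped.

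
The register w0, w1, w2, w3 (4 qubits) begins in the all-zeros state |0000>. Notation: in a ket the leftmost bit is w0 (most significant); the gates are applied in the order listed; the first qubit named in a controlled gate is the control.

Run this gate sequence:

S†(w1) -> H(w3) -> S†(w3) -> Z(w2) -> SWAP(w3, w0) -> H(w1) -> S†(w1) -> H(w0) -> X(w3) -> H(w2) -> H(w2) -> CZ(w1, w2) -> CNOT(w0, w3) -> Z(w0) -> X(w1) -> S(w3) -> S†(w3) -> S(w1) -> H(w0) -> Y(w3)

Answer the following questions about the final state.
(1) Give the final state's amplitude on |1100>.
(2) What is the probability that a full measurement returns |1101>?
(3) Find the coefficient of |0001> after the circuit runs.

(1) The final state's coefficient on |1100> equals 1/4 - I/4.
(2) A full measurement returns |1101> with probability 1/8.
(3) The final state's coefficient on |0001> equals -1/4 - I/4.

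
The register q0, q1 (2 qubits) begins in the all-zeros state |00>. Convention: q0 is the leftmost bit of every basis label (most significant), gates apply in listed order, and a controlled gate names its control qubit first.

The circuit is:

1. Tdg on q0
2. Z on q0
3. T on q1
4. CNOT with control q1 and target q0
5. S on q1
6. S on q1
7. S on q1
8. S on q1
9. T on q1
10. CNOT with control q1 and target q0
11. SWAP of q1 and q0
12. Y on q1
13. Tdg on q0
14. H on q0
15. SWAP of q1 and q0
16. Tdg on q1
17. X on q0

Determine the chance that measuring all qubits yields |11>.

Outcome |11> occurs with probability 0. Key observation: steps 5-8 multiply out to the identity, so the circuit reduces to the remaining gates.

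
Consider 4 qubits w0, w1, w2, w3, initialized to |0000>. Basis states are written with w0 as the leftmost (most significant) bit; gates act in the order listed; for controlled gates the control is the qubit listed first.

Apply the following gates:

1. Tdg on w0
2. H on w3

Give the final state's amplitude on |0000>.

The amplitude on |0000> is sqrt(2)/2.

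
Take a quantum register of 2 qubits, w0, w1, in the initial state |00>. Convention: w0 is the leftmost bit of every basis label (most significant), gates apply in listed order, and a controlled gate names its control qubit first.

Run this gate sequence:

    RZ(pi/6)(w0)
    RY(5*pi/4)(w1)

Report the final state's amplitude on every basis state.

The final amplitudes are sqrt(2 - sqrt(2))*exp(11*I*pi/12)/2 on |00>, -sqrt(sqrt(2) + 2)*exp(11*I*pi/12)/2 on |01>, 0 on |10>, 0 on |11>.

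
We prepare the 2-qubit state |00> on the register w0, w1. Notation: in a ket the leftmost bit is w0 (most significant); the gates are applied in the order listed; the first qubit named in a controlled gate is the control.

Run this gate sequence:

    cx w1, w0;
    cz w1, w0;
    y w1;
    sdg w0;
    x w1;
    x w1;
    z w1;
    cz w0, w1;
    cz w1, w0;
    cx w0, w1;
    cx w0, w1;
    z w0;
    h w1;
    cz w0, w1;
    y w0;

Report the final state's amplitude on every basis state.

After the circuit, the state carries amplitude 0 on |00>, 0 on |01>, sqrt(2)/2 on |10>, -sqrt(2)/2 on |11>.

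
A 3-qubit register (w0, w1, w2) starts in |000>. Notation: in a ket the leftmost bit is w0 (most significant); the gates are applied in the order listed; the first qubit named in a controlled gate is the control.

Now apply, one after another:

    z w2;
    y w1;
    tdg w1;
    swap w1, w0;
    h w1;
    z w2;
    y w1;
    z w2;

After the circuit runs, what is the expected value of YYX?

The observable YYX averages to 0.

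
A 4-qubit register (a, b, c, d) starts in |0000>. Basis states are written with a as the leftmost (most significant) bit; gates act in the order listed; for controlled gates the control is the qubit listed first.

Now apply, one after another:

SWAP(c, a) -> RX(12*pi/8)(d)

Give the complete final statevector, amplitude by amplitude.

The resulting statevector has amplitude -sqrt(2)/2 on |0000>, -sqrt(2)*I/2 on |0001>, and 0 on every other basis state.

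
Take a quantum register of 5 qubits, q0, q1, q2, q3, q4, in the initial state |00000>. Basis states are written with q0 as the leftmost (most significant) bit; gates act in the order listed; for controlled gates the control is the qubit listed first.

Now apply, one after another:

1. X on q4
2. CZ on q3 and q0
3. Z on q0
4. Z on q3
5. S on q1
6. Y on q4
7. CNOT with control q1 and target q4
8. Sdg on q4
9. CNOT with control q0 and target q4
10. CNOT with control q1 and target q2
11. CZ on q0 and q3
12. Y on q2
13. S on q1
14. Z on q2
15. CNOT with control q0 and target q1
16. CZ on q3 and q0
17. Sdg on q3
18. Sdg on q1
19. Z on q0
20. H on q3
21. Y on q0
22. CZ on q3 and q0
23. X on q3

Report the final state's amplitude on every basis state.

The resulting statevector has amplitude sqrt(2)*I/2 on |10100>, -sqrt(2)*I/2 on |10110>, and 0 on every other basis state.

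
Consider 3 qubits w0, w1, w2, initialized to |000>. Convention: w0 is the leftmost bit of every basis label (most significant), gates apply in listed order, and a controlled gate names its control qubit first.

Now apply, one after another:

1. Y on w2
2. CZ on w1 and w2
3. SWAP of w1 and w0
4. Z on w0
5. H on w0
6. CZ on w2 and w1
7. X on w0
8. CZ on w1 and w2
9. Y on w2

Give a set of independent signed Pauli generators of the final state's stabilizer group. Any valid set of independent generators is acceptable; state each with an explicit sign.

One valid set of independent stabilizer generators is +XII, +IZI, +IIZ (any independent generating set of the same group is equally correct).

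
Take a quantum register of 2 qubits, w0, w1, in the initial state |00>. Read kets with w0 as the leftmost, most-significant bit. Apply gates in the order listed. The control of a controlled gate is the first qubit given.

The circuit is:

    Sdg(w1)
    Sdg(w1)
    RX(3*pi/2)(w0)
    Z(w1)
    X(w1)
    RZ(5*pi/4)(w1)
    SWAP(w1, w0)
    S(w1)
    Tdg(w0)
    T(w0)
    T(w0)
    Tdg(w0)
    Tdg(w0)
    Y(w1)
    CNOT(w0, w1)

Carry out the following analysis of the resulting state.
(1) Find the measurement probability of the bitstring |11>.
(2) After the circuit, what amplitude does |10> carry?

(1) A full measurement returns |11> with probability 1/2.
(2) |10> carries amplitude -sqrt(2)*exp(7*I*pi/8)/2 in the final state.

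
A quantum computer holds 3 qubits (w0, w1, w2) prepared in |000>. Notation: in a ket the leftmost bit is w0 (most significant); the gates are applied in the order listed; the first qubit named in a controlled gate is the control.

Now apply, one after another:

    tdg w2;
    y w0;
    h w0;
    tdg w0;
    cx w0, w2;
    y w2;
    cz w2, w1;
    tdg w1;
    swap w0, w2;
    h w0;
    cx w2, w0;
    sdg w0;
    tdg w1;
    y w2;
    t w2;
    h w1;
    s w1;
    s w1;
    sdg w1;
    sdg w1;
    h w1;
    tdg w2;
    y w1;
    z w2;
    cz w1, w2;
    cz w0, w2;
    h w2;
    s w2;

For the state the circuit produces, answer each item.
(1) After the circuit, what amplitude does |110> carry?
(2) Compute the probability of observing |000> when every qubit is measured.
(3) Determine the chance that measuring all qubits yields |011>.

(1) |110> carries amplitude sqrt(2)*(-I + exp(I*pi/4))/4 in the final state. Key observation: the block from step 15 through step 22 cancels to the identity and can be dropped.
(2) The probability of measuring |000> is 0.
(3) A full measurement returns |011> with probability sqrt(2)/8 + 1/4.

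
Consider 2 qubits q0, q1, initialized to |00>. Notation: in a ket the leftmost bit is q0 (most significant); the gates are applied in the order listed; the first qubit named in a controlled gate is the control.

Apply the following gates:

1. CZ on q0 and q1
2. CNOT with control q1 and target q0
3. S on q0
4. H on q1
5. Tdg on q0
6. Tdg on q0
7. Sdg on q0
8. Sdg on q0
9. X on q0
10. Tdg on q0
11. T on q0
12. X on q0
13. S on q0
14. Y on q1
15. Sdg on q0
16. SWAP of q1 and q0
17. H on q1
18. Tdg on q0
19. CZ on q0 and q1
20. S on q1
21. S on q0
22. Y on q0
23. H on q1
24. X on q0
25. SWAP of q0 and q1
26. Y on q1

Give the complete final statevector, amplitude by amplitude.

The resulting statevector has amplitude sqrt(2)*(-1 + I)*exp(3*I*pi/4)/4 on |00>, sqrt(2)*(-1 + I)/4 on |01>, 1/2 on |10>, sqrt(2)*(1 + I)/4 on |11>. Key observation: the block from step 8 through step 13 cancels to the identity and can be dropped.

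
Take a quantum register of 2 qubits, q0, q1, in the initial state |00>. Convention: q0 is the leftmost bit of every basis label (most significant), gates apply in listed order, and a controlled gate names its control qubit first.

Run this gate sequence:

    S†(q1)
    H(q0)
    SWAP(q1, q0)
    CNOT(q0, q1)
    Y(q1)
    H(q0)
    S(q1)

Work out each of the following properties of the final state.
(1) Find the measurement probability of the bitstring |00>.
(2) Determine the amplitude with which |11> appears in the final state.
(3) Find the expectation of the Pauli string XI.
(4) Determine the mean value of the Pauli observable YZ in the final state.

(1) A full measurement returns |00> with probability 1/4.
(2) The final state's coefficient on |11> equals -1/2.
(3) The observable XI averages to 1.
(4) The observable YZ averages to 0.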